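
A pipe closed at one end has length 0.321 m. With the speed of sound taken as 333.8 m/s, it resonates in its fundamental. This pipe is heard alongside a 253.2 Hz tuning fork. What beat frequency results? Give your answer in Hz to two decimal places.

6.77 Hz

Closed pipe (odd harmonics): f_n = n·v/(4L) = 1·333.8/(4·0.321) = 259.9688 Hz.
f_beat = |259.9688 − 253.2| = 6.77 Hz.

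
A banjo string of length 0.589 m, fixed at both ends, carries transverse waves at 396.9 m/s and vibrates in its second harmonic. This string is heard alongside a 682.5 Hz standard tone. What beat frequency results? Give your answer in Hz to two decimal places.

For a string fixed at both ends, f_n = n·v/(2L) = 2·396.9/(2·0.589) = 673.8540 Hz.
f_beat = |673.8540 − 682.5| = 8.65 Hz.

8.65 Hz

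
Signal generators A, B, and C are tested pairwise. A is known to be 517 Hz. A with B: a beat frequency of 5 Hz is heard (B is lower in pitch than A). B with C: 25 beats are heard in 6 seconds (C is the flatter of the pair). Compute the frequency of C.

507.8333 Hz

B is below A, so f_B = 517 − 5 = 512 Hz.
B–C: Beat frequency = 25/6 = 4.1667 Hz.
C is below B, so f_C = 512 − 4.1667 = 507.8333 Hz.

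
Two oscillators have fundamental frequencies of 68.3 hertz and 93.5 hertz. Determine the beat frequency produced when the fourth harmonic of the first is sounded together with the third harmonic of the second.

Fourth harmonic of the first: 4·68.3 = 273.2 Hz.
Third harmonic of the second: 3·93.5 = 280.5 Hz.
f_beat = |273.2 − 280.5| = 7.3 Hz.

7.3 Hz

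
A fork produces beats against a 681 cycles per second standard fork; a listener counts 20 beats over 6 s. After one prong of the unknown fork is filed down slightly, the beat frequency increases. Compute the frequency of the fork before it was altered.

684.3333 Hz

Beat frequency = 20/6 = 3.3333 Hz.
|f − 681| = 3.3333, so the fork was at either 677.6667 Hz or 684.3333 Hz.
Filing a prong removes mass and raises the fork's frequency; the adjustment raises the fork's frequency.
The beat rate rose, so the adjustment moved the fork further from 681 Hz — it was already above the reference.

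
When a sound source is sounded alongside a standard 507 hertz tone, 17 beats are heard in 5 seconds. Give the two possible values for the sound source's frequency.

503.6 Hz or 510.4 Hz

Beat frequency = 17/5 = 3.4 Hz.
|f − 507| = 3.4, so f = 507 ± 3.4.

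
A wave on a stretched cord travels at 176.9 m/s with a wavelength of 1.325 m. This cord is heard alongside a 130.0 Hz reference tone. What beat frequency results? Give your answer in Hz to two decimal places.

3.51 Hz

Source frequency f = v/λ = 176.9/1.325 = 133.5094 Hz.
f_beat = |133.5094 − 130.0| = 3.51 Hz.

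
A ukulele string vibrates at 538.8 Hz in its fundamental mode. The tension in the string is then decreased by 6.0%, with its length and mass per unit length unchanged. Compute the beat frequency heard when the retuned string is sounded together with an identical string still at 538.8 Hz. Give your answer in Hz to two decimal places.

16.41 Hz

For a string, f ∝ √T, so the new frequency is 538.8·√0.940 = 522.3860 Hz.
f_beat = |522.3860 − 538.8| = 16.41 Hz.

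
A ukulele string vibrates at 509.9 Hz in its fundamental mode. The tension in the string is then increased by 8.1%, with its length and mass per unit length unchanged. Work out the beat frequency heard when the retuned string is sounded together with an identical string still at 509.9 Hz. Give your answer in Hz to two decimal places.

20.25 Hz

For a string, f ∝ √T, so the new frequency is 509.9·√1.081 = 530.1489 Hz.
f_beat = |530.1489 − 509.9| = 20.25 Hz.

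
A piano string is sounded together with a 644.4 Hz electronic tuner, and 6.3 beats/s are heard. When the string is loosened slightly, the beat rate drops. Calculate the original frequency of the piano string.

650.7 Hz

|f − 644.4| = 6.3, so the piano string was at either 638.1 Hz or 650.7 Hz.
Reducing tension lowers a string's frequency; the adjustment lowers the piano string's frequency.
The beat rate fell, so the adjustment moved the piano string toward 644.4 Hz — it must have started above the reference.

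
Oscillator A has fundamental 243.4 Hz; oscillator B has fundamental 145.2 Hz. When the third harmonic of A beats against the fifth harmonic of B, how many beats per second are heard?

4.2 Hz

Third harmonic of the first: 3·243.4 = 730.2 Hz.
Fifth harmonic of the second: 5·145.2 = 726.0 Hz.
f_beat = |730.2 − 726.0| = 4.2 Hz.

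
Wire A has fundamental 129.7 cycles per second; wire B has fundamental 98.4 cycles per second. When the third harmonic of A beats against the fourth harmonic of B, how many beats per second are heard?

Third harmonic of the first: 3·129.7 = 389.1 Hz.
Fourth harmonic of the second: 4·98.4 = 393.6 Hz.
f_beat = |389.1 − 393.6| = 4.5 Hz.

4.5 Hz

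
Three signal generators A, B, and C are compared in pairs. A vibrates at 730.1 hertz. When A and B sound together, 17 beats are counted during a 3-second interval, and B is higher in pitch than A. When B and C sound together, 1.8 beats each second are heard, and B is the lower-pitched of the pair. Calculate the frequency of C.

737.5667 Hz

A–B: Beat frequency = 17/3 = 5.6667 Hz.
B is above A, so f_B = 730.1 + 5.6667 = 735.7667 Hz.
C is above B, so f_C = 735.7667 + 1.8 = 737.5667 Hz.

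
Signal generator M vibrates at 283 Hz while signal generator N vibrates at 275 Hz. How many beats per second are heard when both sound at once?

8 Hz

f_beat = |f₁ − f₂|.
|283 − 275| = 8 Hz.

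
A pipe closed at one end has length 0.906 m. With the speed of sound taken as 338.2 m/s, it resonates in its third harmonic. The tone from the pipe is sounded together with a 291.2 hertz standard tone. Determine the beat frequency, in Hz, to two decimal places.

11.23 Hz

Closed pipe (odd harmonics): f_n = n·v/(4L) = 3·338.2/(4·0.906) = 279.9669 Hz.
f_beat = |279.9669 − 291.2| = 11.23 Hz.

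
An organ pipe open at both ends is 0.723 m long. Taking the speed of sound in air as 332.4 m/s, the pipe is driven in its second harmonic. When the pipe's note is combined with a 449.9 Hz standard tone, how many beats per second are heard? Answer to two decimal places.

Open pipe: f_n = n·v/(2L) = 2·332.4/(2·0.723) = 459.7510 Hz.
f_beat = |459.7510 − 449.9| = 9.85 Hz.

9.85 Hz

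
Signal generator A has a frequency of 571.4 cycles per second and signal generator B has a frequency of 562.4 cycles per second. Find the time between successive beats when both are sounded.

f_beat = |571.4 − 562.4| = 9 Hz.
Beat period T = 1 / f_beat = 1 / 9 s.

0.111 s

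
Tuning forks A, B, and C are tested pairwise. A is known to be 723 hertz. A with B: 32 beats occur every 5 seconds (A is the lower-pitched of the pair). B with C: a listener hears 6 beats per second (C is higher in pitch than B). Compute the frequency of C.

A–B: Beat frequency = 32/5 = 6.4 Hz.
B is above A, so f_B = 723 + 6.4 = 729.4 Hz.
C is above B, so f_C = 729.4 + 6 = 735.4 Hz.

735.4 Hz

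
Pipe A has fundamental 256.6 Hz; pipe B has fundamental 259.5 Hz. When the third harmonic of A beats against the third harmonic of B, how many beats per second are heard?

Third harmonic of the first: 3·256.6 = 769.8 Hz.
Third harmonic of the second: 3·259.5 = 778.5 Hz.
f_beat = |769.8 − 778.5| = 8.7 Hz.

8.7 Hz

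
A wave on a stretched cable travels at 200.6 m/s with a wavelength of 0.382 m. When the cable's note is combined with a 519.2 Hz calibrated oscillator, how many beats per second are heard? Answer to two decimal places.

5.93 Hz

Source frequency f = v/λ = 200.6/0.382 = 525.1309 Hz.
f_beat = |525.1309 − 519.2| = 5.93 Hz.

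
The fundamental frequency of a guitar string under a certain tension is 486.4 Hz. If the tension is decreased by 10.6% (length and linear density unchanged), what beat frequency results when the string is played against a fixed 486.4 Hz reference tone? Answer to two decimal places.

For a string, f ∝ √T, so the new frequency is 486.4·√0.894 = 459.8989 Hz.
f_beat = |459.8989 − 486.4| = 26.50 Hz.

26.50 Hz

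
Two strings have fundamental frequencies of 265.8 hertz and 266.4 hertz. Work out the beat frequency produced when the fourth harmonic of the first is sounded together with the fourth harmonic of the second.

Fourth harmonic of the first: 4·265.8 = 1063.2 Hz.
Fourth harmonic of the second: 4·266.4 = 1065.6 Hz.
f_beat = |1063.2 − 1065.6| = 2.4 Hz.

2.4 Hz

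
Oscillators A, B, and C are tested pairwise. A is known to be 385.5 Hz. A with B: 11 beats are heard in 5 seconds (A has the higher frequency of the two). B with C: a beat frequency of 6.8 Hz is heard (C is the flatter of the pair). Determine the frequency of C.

376.5 Hz

A–B: Beat frequency = 11/5 = 2.2 Hz.
B is below A, so f_B = 385.5 − 2.2 = 383.3 Hz.
C is below B, so f_C = 383.3 − 6.8 = 376.5 Hz.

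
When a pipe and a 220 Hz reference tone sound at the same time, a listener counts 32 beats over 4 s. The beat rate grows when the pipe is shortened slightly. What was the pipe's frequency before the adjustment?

228 Hz

Beat frequency = 32/4 = 8 Hz.
|f − 220| = 8, so the pipe was at either 212 Hz or 228 Hz.
A shorter pipe has a higher fundamental; the adjustment raises the pipe's frequency.
The beat rate rose, so the adjustment moved the pipe further from 220 Hz — it was already above the reference.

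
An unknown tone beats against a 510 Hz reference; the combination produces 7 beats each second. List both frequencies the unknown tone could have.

503 Hz or 517 Hz

|f − 510| = 7, so f = 510 ± 7.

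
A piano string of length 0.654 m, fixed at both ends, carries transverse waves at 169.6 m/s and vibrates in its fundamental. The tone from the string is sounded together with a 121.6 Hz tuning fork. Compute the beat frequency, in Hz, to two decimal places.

8.06 Hz

For a string fixed at both ends, f_n = n·v/(2L) = 1·169.6/(2·0.654) = 129.6636 Hz.
f_beat = |129.6636 − 121.6| = 8.06 Hz.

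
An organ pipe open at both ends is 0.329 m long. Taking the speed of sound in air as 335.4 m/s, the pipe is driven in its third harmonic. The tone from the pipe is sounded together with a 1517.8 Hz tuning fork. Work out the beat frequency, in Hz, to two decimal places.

Open pipe: f_n = n·v/(2L) = 3·335.4/(2·0.329) = 1529.1793 Hz.
f_beat = |1529.1793 − 1517.8| = 11.38 Hz.

11.38 Hz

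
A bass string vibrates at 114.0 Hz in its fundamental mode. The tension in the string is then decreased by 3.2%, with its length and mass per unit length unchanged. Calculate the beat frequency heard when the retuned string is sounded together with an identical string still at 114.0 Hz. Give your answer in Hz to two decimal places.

For a string, f ∝ √T, so the new frequency is 114.0·√0.968 = 112.1612 Hz.
f_beat = |112.1612 − 114.0| = 1.84 Hz.

1.84 Hz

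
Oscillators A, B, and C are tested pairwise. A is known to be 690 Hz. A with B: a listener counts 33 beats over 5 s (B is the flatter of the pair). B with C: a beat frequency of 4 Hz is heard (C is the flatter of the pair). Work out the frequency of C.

679.4 Hz

A–B: Beat frequency = 33/5 = 6.6 Hz.
B is below A, so f_B = 690 − 6.6 = 683.4 Hz.
C is below B, so f_C = 683.4 − 4 = 679.4 Hz.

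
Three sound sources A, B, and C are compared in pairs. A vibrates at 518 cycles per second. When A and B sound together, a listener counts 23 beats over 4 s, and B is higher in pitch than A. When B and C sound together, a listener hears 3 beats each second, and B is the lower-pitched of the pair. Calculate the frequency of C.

A–B: Beat frequency = 23/4 = 5.75 Hz.
B is above A, so f_B = 518 + 5.75 = 523.75 Hz.
C is above B, so f_C = 523.75 + 3 = 526.75 Hz.

526.75 Hz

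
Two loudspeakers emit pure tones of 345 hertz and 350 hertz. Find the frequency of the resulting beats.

5 Hz

f_beat = |f₁ − f₂|.
|345 − 350| = 5 Hz.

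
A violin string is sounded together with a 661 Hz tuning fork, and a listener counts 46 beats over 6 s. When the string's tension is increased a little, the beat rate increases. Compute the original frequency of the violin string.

Beat frequency = 46/6 = 7.6667 Hz.
|f − 661| = 7.6667, so the violin string was at either 653.3333 Hz or 668.6667 Hz.
Higher tension means higher frequency; the adjustment raises the violin string's frequency.
The beat rate rose, so the adjustment moved the violin string further from 661 Hz — it was already above the reference.

668.6667 Hz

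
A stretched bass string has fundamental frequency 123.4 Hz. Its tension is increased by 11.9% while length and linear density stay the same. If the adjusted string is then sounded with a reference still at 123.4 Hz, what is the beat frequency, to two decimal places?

7.14 Hz

For a string, f ∝ √T, so the new frequency is 123.4·√1.119 = 130.5360 Hz.
f_beat = |130.5360 − 123.4| = 7.14 Hz.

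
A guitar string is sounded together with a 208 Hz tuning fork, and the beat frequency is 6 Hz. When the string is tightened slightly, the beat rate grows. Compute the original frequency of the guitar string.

214 Hz

|f − 208| = 6, so the guitar string was at either 202 Hz or 214 Hz.
Increasing tension raises a string's frequency; the adjustment raises the guitar string's frequency.
The beat rate rose, so the adjustment moved the guitar string further from 208 Hz — it was already above the reference.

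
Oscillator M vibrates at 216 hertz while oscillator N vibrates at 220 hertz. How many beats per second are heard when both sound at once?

The beat frequency equals the magnitude of the frequency difference.
|216 − 220| = 4 Hz.

4 Hz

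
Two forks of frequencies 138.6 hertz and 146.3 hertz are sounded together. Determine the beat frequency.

7.7 Hz

The beat frequency equals the magnitude of the frequency difference.
|138.6 − 146.3| = 7.7 Hz.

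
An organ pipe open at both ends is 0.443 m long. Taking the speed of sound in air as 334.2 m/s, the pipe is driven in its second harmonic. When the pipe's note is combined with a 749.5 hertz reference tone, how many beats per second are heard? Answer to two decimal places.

4.90 Hz

Open pipe: f_n = n·v/(2L) = 2·334.2/(2·0.443) = 754.4018 Hz.
f_beat = |754.4018 − 749.5| = 4.90 Hz.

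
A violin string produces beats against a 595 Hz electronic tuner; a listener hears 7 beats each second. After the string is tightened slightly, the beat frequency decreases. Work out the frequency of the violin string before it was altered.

588 Hz

|f − 595| = 7, so the violin string was at either 588 Hz or 602 Hz.
Increasing tension raises a string's frequency; the adjustment raises the violin string's frequency.
The beat rate fell, so the adjustment moved the violin string toward 595 Hz — it must have started below the reference.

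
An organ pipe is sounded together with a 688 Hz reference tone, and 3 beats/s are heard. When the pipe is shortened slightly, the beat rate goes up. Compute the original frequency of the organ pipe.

691 Hz

|f − 688| = 3, so the organ pipe was at either 685 Hz or 691 Hz.
A shorter pipe has a higher fundamental; the adjustment raises the organ pipe's frequency.
The beat rate rose, so the adjustment moved the organ pipe further from 688 Hz — it was already above the reference.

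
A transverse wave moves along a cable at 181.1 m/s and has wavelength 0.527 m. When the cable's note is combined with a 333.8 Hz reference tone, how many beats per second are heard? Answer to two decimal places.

9.84 Hz

Source frequency f = v/λ = 181.1/0.527 = 343.6433 Hz.
f_beat = |343.6433 − 333.8| = 9.84 Hz.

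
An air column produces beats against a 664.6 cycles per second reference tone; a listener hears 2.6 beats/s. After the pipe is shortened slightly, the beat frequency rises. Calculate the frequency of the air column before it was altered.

667.2 Hz

|f − 664.6| = 2.6, so the air column was at either 662 Hz or 667.2 Hz.
A shorter pipe has a higher fundamental; the adjustment raises the air column's frequency.
The beat rate rose, so the adjustment moved the air column further from 664.6 Hz — it was already above the reference.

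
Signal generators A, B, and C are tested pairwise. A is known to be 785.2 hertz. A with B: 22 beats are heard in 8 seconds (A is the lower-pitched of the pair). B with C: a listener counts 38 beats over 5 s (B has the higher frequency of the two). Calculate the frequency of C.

780.35 Hz

A–B: Beat frequency = 22/8 = 2.75 Hz.
B is above A, so f_B = 785.2 + 2.75 = 787.95 Hz.
B–C: Beat frequency = 38/5 = 7.6 Hz.
C is below B, so f_C = 787.95 − 7.6 = 780.35 Hz.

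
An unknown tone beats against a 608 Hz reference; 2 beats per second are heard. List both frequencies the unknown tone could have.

|f − 608| = 2, so f = 608 ± 2.

606 Hz or 610 Hz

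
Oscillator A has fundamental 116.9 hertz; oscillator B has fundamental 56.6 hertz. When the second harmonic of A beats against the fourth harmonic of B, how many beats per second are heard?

Second harmonic of the first: 2·116.9 = 233.8 Hz.
Fourth harmonic of the second: 4·56.6 = 226.4 Hz.
f_beat = |233.8 − 226.4| = 7.4 Hz.

7.4 Hz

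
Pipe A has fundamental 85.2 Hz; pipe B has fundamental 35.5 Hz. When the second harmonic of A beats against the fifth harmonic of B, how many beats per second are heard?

Second harmonic of the first: 2·85.2 = 170.4 Hz.
Fifth harmonic of the second: 5·35.5 = 177.5 Hz.
f_beat = |170.4 − 177.5| = 7.1 Hz.

7.1 Hz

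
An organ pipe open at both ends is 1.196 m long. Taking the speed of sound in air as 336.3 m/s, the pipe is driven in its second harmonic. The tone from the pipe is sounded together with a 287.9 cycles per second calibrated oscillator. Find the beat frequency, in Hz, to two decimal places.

6.71 Hz

Open pipe: f_n = n·v/(2L) = 2·336.3/(2·1.196) = 281.1873 Hz.
f_beat = |281.1873 − 287.9| = 6.71 Hz.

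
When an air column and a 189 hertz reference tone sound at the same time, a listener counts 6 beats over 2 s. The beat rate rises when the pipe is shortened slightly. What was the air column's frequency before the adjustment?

192 Hz

Beat frequency = 6/2 = 3 Hz.
|f − 189| = 3, so the air column was at either 186 Hz or 192 Hz.
A shorter pipe has a higher fundamental; the adjustment raises the air column's frequency.
The beat rate rose, so the adjustment moved the air column further from 189 Hz — it was already above the reference.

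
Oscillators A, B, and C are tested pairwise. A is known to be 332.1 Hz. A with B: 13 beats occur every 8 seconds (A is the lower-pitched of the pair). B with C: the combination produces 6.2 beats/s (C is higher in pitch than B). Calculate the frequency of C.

A–B: Beat frequency = 13/8 = 1.625 Hz.
B is above A, so f_B = 332.1 + 1.625 = 333.725 Hz.
C is above B, so f_C = 333.725 + 6.2 = 339.925 Hz.

339.925 Hz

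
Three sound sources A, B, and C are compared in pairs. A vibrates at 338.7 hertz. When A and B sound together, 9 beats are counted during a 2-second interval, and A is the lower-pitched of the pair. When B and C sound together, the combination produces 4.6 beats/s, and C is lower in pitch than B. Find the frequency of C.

A–B: Beat frequency = 9/2 = 4.5 Hz.
B is above A, so f_B = 338.7 + 4.5 = 343.2 Hz.
C is below B, so f_C = 343.2 − 4.6 = 338.6 Hz.

338.6 Hz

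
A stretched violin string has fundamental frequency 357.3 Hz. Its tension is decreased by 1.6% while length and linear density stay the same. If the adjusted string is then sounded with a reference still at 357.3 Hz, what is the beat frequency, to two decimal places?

For a string, f ∝ √T, so the new frequency is 357.3·√0.984 = 354.4301 Hz.
f_beat = |354.4301 − 357.3| = 2.87 Hz.

2.87 Hz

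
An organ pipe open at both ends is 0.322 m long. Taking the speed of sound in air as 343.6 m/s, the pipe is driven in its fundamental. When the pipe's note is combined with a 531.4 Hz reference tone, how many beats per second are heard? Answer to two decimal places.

Open pipe: f_n = n·v/(2L) = 1·343.6/(2·0.322) = 533.5404 Hz.
f_beat = |533.5404 − 531.4| = 2.14 Hz.

2.14 Hz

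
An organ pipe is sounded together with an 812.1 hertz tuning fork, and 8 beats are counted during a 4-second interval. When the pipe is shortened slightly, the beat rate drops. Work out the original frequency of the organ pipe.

Beat frequency = 8/4 = 2 Hz.
|f − 812.1| = 2, so the organ pipe was at either 810.1 Hz or 814.1 Hz.
A shorter pipe has a higher fundamental; the adjustment raises the organ pipe's frequency.
The beat rate fell, so the adjustment moved the organ pipe toward 812.1 Hz — it must have started below the reference.

810.1 Hz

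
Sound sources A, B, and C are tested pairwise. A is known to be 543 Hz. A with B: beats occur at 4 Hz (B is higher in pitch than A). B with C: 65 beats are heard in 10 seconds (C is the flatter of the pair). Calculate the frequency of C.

540.5 Hz

B is above A, so f_B = 543 + 4 = 547 Hz.
B–C: Beat frequency = 65/10 = 6.5 Hz.
C is below B, so f_C = 547 − 6.5 = 540.5 Hz.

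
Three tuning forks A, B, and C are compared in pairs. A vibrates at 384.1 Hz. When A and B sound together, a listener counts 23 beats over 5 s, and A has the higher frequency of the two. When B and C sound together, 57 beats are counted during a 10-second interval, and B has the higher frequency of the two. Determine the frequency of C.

A–B: Beat frequency = 23/5 = 4.6 Hz.
B is below A, so f_B = 384.1 − 4.6 = 379.5 Hz.
B–C: Beat frequency = 57/10 = 5.7 Hz.
C is below B, so f_C = 379.5 − 5.7 = 373.8 Hz.

373.8 Hz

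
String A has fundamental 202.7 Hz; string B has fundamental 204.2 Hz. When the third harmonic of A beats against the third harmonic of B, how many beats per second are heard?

4.5 Hz

Third harmonic of the first: 3·202.7 = 608.1 Hz.
Third harmonic of the second: 3·204.2 = 612.6 Hz.
f_beat = |608.1 − 612.6| = 4.5 Hz.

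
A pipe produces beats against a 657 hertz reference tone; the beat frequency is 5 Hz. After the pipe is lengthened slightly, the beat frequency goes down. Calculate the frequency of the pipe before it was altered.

|f − 657| = 5, so the pipe was at either 652 Hz or 662 Hz.
A longer pipe has a lower fundamental; the adjustment lowers the pipe's frequency.
The beat rate fell, so the adjustment moved the pipe toward 657 Hz — it must have started above the reference.

662 Hz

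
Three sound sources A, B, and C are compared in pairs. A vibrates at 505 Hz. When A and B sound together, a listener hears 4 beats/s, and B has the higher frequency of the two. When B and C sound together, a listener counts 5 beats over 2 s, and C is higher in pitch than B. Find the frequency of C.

B is above A, so f_B = 505 + 4 = 509 Hz.
B–C: Beat frequency = 5/2 = 2.5 Hz.
C is above B, so f_C = 509 + 2.5 = 511.5 Hz.

511.5 Hz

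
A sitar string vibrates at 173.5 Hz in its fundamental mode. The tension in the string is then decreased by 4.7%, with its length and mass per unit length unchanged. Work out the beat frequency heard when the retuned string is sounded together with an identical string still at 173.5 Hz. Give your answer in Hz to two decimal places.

For a string, f ∝ √T, so the new frequency is 173.5·√0.953 = 169.3737 Hz.
f_beat = |169.3737 − 173.5| = 4.13 Hz.

4.13 Hz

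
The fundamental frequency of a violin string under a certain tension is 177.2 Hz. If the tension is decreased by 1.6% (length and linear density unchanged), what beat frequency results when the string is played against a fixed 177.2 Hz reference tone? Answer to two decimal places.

For a string, f ∝ √T, so the new frequency is 177.2·√0.984 = 175.7767 Hz.
f_beat = |175.7767 − 177.2| = 1.42 Hz.

1.42 Hz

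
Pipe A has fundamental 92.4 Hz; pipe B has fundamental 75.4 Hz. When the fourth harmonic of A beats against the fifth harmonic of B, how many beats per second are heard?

7.4 Hz

Fourth harmonic of the first: 4·92.4 = 369.6 Hz.
Fifth harmonic of the second: 5·75.4 = 377.0 Hz.
f_beat = |369.6 − 377.0| = 7.4 Hz.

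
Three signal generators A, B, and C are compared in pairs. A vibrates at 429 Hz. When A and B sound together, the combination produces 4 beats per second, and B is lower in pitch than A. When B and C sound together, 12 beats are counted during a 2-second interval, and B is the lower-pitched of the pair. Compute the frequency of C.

431 Hz

B is below A, so f_B = 429 − 4 = 425 Hz.
B–C: Beat frequency = 12/2 = 6 Hz.
C is above B, so f_C = 425 + 6 = 431 Hz.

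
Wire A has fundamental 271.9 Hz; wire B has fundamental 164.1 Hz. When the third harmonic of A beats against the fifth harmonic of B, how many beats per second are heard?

Third harmonic of the first: 3·271.9 = 815.7 Hz.
Fifth harmonic of the second: 5·164.1 = 820.5 Hz.
f_beat = |815.7 − 820.5| = 4.8 Hz.

4.8 Hz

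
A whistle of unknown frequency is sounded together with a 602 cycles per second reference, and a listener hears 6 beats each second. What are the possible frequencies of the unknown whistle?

|f − 602| = 6, so f = 602 ± 6.

596 Hz or 608 Hz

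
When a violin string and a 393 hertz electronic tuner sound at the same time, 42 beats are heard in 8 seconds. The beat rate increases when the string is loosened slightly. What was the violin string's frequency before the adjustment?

Beat frequency = 42/8 = 5.25 Hz.
|f − 393| = 5.25, so the violin string was at either 387.75 Hz or 398.25 Hz.
Reducing tension lowers a string's frequency; the adjustment lowers the violin string's frequency.
The beat rate rose, so the adjustment moved the violin string further from 393 Hz — it was already below the reference.

387.75 Hz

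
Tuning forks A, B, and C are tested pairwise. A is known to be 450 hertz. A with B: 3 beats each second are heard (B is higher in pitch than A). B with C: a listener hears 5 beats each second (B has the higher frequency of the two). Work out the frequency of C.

B is above A, so f_B = 450 + 3 = 453 Hz.
C is below B, so f_C = 453 − 5 = 448 Hz.

448 Hz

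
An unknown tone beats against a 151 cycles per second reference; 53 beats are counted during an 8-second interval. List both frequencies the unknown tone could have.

144.375 Hz or 157.625 Hz

Beat frequency = 53/8 = 6.625 Hz.
|f − 151| = 6.625, so f = 151 ± 6.625.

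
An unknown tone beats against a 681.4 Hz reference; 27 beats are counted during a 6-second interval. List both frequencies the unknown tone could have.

Beat frequency = 27/6 = 4.5 Hz.
|f − 681.4| = 4.5, so f = 681.4 ± 4.5.

676.9 Hz or 685.9 Hz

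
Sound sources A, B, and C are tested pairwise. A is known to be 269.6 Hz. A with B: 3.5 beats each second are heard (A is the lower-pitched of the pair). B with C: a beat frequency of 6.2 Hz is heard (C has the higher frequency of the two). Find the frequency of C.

279.3 Hz

B is above A, so f_B = 269.6 + 3.5 = 273.1 Hz.
C is above B, so f_C = 273.1 + 6.2 = 279.3 Hz.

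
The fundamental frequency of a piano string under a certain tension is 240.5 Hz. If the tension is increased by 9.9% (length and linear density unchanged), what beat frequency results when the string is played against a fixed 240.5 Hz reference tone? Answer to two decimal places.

For a string, f ∝ √T, so the new frequency is 240.5·√1.099 = 252.1238 Hz.
f_beat = |252.1238 − 240.5| = 11.62 Hz.

11.62 Hz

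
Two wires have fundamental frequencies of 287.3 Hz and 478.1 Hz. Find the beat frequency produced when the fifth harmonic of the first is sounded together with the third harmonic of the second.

2.2 Hz

Fifth harmonic of the first: 5·287.3 = 1436.5 Hz.
Third harmonic of the second: 3·478.1 = 1434.3 Hz.
f_beat = |1436.5 − 1434.3| = 2.2 Hz.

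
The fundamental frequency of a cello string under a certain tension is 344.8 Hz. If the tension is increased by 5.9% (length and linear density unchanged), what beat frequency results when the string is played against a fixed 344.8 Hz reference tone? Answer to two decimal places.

For a string, f ∝ √T, so the new frequency is 344.8·√1.059 = 354.8258 Hz.
f_beat = |354.8258 − 344.8| = 10.03 Hz.

10.03 Hz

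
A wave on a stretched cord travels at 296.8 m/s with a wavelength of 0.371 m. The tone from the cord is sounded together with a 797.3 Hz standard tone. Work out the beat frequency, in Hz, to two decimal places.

Source frequency f = v/λ = 296.8/0.371 = 800.0000 Hz.
f_beat = |800.0000 − 797.3| = 2.70 Hz.

2.70 Hz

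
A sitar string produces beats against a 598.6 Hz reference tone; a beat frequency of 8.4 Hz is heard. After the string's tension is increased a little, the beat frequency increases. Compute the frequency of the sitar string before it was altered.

607 Hz

|f − 598.6| = 8.4, so the sitar string was at either 590.2 Hz or 607 Hz.
Higher tension means higher frequency; the adjustment raises the sitar string's frequency.
The beat rate rose, so the adjustment moved the sitar string further from 598.6 Hz — it was already above the reference.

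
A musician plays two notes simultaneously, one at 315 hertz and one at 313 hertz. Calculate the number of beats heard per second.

f_beat = |f₁ − f₂|.
|315 − 313| = 2 Hz.

2 Hz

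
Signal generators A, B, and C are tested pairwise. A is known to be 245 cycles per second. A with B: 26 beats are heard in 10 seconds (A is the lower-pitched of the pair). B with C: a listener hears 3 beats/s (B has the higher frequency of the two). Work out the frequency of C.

A–B: Beat frequency = 26/10 = 2.6 Hz.
B is above A, so f_B = 245 + 2.6 = 247.6 Hz.
C is below B, so f_C = 247.6 − 3 = 244.6 Hz.

244.6 Hz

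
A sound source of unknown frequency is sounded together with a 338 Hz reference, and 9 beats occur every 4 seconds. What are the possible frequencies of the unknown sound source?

Beat frequency = 9/4 = 2.25 Hz.
|f − 338| = 2.25, so f = 338 ± 2.25.

335.75 Hz or 340.25 Hz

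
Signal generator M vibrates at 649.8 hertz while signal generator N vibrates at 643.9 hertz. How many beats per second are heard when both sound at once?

Beats arise from superposition of two nearby frequencies; the beat rate is |f₁ − f₂|.
|649.8 − 643.9| = 5.9 Hz.

5.9 Hz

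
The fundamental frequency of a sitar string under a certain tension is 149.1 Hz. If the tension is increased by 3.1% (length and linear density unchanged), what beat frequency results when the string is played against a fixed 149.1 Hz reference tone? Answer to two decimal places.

2.29 Hz

For a string, f ∝ √T, so the new frequency is 149.1·√1.031 = 151.3934 Hz.
f_beat = |151.3934 − 149.1| = 2.29 Hz.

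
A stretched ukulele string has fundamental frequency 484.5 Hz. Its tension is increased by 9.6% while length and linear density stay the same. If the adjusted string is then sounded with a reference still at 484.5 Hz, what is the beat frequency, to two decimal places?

22.72 Hz

For a string, f ∝ √T, so the new frequency is 484.5·√1.096 = 507.2231 Hz.
f_beat = |507.2231 − 484.5| = 22.72 Hz.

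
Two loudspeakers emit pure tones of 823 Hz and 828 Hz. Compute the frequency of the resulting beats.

5 Hz

The beat frequency equals the magnitude of the frequency difference.
|823 − 828| = 5 Hz.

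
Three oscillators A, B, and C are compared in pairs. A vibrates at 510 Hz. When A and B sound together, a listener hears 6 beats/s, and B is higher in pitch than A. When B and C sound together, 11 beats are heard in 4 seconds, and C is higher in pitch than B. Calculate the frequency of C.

518.75 Hz

B is above A, so f_B = 510 + 6 = 516 Hz.
B–C: Beat frequency = 11/4 = 2.75 Hz.
C is above B, so f_C = 516 + 2.75 = 518.75 Hz.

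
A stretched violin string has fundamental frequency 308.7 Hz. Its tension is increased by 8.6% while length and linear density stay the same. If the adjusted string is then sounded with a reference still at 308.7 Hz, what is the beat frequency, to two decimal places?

13.00 Hz

For a string, f ∝ √T, so the new frequency is 308.7·√1.086 = 321.7004 Hz.
f_beat = |321.7004 − 308.7| = 13.00 Hz.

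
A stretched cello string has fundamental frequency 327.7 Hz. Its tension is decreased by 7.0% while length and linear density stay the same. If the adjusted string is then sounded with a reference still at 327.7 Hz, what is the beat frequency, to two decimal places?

For a string, f ∝ √T, so the new frequency is 327.7·√0.930 = 316.0224 Hz.
f_beat = |316.0224 − 327.7| = 11.68 Hz.

11.68 Hz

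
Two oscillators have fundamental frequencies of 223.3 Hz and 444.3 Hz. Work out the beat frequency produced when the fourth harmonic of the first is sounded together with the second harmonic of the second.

4.6 Hz

Fourth harmonic of the first: 4·223.3 = 893.2 Hz.
Second harmonic of the second: 2·444.3 = 888.6 Hz.
f_beat = |893.2 − 888.6| = 4.6 Hz.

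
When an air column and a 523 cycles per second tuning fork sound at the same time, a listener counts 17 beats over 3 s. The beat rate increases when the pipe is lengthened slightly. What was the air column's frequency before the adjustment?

Beat frequency = 17/3 = 5.6667 Hz.
|f − 523| = 5.6667, so the air column was at either 517.3333 Hz or 528.6667 Hz.
A longer pipe has a lower fundamental; the adjustment lowers the air column's frequency.
The beat rate rose, so the adjustment moved the air column further from 523 Hz — it was already below the reference.

517.3333 Hz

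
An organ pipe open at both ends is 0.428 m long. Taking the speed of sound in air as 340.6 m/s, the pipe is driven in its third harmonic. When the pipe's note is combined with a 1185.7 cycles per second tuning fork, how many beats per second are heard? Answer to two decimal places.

7.99 Hz

Open pipe: f_n = n·v/(2L) = 3·340.6/(2·0.428) = 1193.6916 Hz.
f_beat = |1193.6916 − 1185.7| = 7.99 Hz.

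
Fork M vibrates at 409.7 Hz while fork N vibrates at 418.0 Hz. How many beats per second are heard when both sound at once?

8.3 Hz

The beat frequency equals the magnitude of the frequency difference.
|409.7 − 418.0| = 8.3 Hz.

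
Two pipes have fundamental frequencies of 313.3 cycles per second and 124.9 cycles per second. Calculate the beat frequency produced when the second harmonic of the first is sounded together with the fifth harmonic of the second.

Second harmonic of the first: 2·313.3 = 626.6 Hz.
Fifth harmonic of the second: 5·124.9 = 624.5 Hz.
f_beat = |626.6 − 624.5| = 2.1 Hz.

2.1 Hz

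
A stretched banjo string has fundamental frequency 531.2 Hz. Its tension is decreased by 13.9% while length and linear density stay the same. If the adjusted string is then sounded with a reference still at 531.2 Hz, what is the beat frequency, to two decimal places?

For a string, f ∝ √T, so the new frequency is 531.2·√0.861 = 492.9009 Hz.
f_beat = |492.9009 − 531.2| = 38.30 Hz.

38.30 Hz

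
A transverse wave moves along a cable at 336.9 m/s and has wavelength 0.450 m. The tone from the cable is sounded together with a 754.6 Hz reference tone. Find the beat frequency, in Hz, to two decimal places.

5.93 Hz

Source frequency f = v/λ = 336.9/0.450 = 748.6667 Hz.
f_beat = |748.6667 − 754.6| = 5.93 Hz.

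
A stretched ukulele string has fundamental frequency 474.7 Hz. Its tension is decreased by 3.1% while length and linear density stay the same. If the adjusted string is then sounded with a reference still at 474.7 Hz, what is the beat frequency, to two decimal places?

For a string, f ∝ √T, so the new frequency is 474.7·√0.969 = 467.2842 Hz.
f_beat = |467.2842 − 474.7| = 7.42 Hz.

7.42 Hz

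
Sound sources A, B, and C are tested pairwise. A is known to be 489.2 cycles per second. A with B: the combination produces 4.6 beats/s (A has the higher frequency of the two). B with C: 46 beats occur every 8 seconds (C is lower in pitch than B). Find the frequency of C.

B is below A, so f_B = 489.2 − 4.6 = 484.6 Hz.
B–C: Beat frequency = 46/8 = 5.75 Hz.
C is below B, so f_C = 484.6 − 5.75 = 478.85 Hz.

478.85 Hz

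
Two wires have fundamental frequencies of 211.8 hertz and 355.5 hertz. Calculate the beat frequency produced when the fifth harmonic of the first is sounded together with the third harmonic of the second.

Fifth harmonic of the first: 5·211.8 = 1059.0 Hz.
Third harmonic of the second: 3·355.5 = 1066.5 Hz.
f_beat = |1059.0 − 1066.5| = 7.5 Hz.

7.5 Hz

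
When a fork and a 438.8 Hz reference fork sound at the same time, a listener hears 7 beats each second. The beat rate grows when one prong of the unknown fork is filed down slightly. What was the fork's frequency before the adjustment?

445.8 Hz

|f − 438.8| = 7, so the fork was at either 431.8 Hz or 445.8 Hz.
Filing a prong removes mass and raises the fork's frequency; the adjustment raises the fork's frequency.
The beat rate rose, so the adjustment moved the fork further from 438.8 Hz — it was already above the reference.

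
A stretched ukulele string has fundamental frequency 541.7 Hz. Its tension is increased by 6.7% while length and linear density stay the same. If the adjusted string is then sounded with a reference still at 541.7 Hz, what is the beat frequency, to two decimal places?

For a string, f ∝ √T, so the new frequency is 541.7·√1.067 = 559.5528 Hz.
f_beat = |559.5528 − 541.7| = 17.85 Hz.

17.85 Hz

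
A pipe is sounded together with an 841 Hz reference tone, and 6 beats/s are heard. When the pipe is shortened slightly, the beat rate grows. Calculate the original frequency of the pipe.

847 Hz

|f − 841| = 6, so the pipe was at either 835 Hz or 847 Hz.
A shorter pipe has a higher fundamental; the adjustment raises the pipe's frequency.
The beat rate rose, so the adjustment moved the pipe further from 841 Hz — it was already above the reference.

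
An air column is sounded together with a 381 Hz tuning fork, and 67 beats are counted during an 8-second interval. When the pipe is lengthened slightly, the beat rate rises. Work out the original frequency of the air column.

372.625 Hz

Beat frequency = 67/8 = 8.375 Hz.
|f − 381| = 8.375, so the air column was at either 372.625 Hz or 389.375 Hz.
A longer pipe has a lower fundamental; the adjustment lowers the air column's frequency.
The beat rate rose, so the adjustment moved the air column further from 381 Hz — it was already below the reference.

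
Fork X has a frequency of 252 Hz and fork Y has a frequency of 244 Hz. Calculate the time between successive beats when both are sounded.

0.125 s

f_beat = |252 − 244| = 8 Hz.
Beat period T = 1 / f_beat = 1 / 8 s.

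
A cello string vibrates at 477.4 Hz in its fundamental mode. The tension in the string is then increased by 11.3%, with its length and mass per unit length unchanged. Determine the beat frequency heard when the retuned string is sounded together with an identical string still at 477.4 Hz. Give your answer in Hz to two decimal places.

26.25 Hz

For a string, f ∝ √T, so the new frequency is 477.4·√1.113 = 503.6513 Hz.
f_beat = |503.6513 − 477.4| = 26.25 Hz.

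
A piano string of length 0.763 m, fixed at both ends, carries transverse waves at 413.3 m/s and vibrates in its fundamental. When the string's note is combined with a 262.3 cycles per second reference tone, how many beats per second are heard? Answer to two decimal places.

For a string fixed at both ends, f_n = n·v/(2L) = 1·413.3/(2·0.763) = 270.8388 Hz.
f_beat = |270.8388 − 262.3| = 8.54 Hz.

8.54 Hz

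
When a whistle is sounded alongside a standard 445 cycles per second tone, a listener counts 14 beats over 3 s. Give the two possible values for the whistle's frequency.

Beat frequency = 14/3 = 4.6667 Hz.
|f − 445| = 4.6667, so f = 445 ± 4.6667.

440.3333 Hz or 449.6667 Hz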